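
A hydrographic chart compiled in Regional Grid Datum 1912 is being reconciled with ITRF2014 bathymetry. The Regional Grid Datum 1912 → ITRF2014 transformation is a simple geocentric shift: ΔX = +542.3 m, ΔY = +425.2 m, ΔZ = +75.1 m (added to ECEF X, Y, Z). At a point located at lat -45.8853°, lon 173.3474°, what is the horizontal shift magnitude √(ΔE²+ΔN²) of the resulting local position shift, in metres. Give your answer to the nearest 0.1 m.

569.9 m

The local east axis at (φ, λ) is (−sin λ, cos λ, 0), so ΔE = −sin(173.3474°)·542.3 + cos(173.3474°)·425.2 = -485.16 m.
The local north axis is (−sin φ cos λ, −sin φ sin λ, cos φ), giving ΔN = -386.722 + 35.365 + 52.277 = -299.08 m.
Horizontal magnitude = √(ΔE² + ΔN²) = √((-485.16)² + (-299.08)²) = 569.94 m.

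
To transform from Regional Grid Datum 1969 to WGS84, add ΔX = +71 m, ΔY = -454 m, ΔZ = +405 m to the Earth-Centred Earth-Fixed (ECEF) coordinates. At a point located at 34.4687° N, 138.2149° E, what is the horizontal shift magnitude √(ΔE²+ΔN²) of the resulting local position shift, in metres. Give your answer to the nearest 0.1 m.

At φ = 34.4687°, λ = 138.2149°: sin φ = 0.565956, cos φ = 0.824435, sin λ = 0.666339, cos λ = -0.745649.
ΔE = −sin λ·ΔX + cos λ·ΔY = −(0.666339)·(71) + (-0.745649)·(-454) = 291.21 m.
ΔN = −sin φ cos λ·ΔX − sin φ sin λ·ΔY + cos φ·ΔZ = −(0.565956)(-0.745649)(71) − (0.565956)(0.666339)(-454) + (0.824435)(405) = 535.07 m.
Horizontal magnitude = √(ΔE² + ΔN²) = √(291.21² + 535.07²) = 609.18 m.

609.2 m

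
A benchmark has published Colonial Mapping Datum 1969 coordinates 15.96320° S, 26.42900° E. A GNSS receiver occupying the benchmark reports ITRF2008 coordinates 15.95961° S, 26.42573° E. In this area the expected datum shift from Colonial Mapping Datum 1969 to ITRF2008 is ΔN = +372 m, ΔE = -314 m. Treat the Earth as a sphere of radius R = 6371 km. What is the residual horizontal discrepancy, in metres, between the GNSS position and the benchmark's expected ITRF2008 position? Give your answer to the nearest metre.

45 m

Observed coordinate differences: Δφ = +0.00359°, Δλ = -0.00327°.
Converting to metres (1° lat = 111195 m, cos φ = 0.961439): observed ΔN = 399.2 m, observed ΔE = -349.6 m.
Subtracting the expected shift leaves a residual of 399.2 − (372) = 27.2 m north and -349.6 − (-314) = -35.6 m east.
Residual distance = √(27.2² + (-35.6)²) = 44.8 m.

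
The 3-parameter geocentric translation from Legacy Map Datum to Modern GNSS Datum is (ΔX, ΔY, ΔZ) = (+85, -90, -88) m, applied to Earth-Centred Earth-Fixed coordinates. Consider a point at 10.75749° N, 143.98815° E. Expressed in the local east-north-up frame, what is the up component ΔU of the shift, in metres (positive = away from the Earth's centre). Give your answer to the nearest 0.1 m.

ΔU = -136.0 m

The local up (radial) axis is (cos φ cos λ, cos φ sin λ, sin φ), giving ΔU = -67.548 − 51.986 − 16.425 = -135.96 m.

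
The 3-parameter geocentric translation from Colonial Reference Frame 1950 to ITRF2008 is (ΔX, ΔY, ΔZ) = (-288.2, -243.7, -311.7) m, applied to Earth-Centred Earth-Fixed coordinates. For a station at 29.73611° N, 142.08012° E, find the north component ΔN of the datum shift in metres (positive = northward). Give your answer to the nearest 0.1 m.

The local north axis is (−sin φ cos λ, −sin φ sin λ, cos φ), giving ΔN = -112.768 + 74.286 − 270.655 = -309.14 m.

ΔN = -309.1 m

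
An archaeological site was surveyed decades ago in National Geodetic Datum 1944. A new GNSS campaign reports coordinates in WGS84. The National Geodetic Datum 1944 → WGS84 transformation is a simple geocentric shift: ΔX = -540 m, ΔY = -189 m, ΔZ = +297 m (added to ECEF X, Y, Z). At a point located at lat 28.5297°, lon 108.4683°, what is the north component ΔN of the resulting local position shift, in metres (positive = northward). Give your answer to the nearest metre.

At φ = 28.5297°, λ = 108.4683°: sin φ = 0.477614, cos φ = 0.878570, sin λ = 0.948499, cos λ = -0.316780.
ΔN = −sin φ cos λ·ΔX − sin φ sin λ·ΔY + cos φ·ΔZ = −(0.477614)(-0.316780)(-540) − (0.477614)(0.948499)(-189) + (0.878570)(297) = 264.85 m.

ΔN = 265 m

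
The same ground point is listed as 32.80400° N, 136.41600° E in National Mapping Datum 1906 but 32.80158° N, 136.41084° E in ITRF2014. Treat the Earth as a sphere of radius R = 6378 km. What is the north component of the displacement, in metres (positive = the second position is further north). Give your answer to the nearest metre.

ΔN = -269 m

Δφ = 32.80158° − 32.80400° = -0.00242°; Δλ = 136.41084° − 136.41600° = -0.00516°.
1° along a meridian = πR/180 = 111317 m.
ΔN = Δφ × 111317 = -269.4 m; ΔE = Δλ × 111317 × cos(32.80400°) = -0.00516 × 111317 × 0.840529 = -482.8 m.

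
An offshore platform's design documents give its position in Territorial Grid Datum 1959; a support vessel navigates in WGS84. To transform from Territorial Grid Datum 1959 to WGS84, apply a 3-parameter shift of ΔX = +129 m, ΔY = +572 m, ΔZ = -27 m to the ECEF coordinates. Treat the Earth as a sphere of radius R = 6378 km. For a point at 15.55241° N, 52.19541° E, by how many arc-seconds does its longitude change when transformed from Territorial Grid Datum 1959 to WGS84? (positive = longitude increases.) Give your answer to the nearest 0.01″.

sin φ = 0.268120, cos φ = 0.963386, sin λ = 0.790106, cos λ = 0.612970.
East component: ΔE = −sin λ·ΔX + cos λ·ΔY = −(0.790106)(129) + (0.612970)(572) = 248.70 m.
1° of latitude spans πR/180 = 111317 m; at latitude φ, 1° of longitude spans that × cos φ = 107241.3 m, so Δλ = 248.70 / 107241.3 × 3600 = 8.348″.

Δλ = 8.35″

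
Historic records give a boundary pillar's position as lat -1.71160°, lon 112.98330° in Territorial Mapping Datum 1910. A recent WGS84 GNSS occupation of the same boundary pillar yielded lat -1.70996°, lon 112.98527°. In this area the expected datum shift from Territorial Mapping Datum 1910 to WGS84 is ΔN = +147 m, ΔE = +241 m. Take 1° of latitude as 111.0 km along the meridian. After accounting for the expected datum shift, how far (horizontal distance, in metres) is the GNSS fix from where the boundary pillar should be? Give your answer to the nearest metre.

Observed coordinate differences: Δφ = +0.00164°, Δλ = +0.00197°.
Converting to metres (1° lat = 111000 m, cos φ = 0.999554): observed ΔN = 182.0 m, observed ΔE = 218.6 m.
Subtracting the expected shift leaves a residual of 182.0 − (147) = 35.0 m north and 218.6 − (241) = -22.4 m east.
Residual distance = √(35.0² + (-22.4)²) = 41.6 m.

42 m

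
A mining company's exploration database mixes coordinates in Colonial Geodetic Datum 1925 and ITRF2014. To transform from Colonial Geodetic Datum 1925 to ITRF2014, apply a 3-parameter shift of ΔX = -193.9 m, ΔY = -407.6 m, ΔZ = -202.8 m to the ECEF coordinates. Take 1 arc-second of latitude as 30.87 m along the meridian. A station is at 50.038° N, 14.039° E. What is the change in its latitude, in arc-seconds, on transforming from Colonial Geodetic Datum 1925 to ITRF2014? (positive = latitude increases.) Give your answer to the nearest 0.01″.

sin φ = 0.766471, cos φ = 0.642279, sin λ = 0.242582, cos λ = 0.970131.
North component: ΔN = −sin φ cos λ·ΔX − sin φ sin λ·ΔY + cos φ·ΔZ = −(0.766471)(0.970131)(-193.9) − (0.766471)(0.242582)(-407.6) + (0.642279)(-202.8) = 89.71 m.
1° of latitude spans 3600 × 30.87 = 111132 m, so Δφ = 89.71 / 111132 × 3600 = 2.906″.

Δφ = 2.91″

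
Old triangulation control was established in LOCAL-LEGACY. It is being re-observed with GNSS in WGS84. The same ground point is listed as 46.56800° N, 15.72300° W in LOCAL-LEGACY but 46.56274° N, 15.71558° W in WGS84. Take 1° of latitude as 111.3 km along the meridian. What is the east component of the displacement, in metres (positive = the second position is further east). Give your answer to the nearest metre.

Δφ = 46.56274° − 46.56800° = -0.00526°; Δλ = -15.71558° − -15.72300° = +0.00742°.
ΔN = Δφ × 111300 = -585.4 m; ΔE = Δλ × 111300 × cos(46.56800°) = +0.00742 × 111300 × 0.687493 = 567.8 m.

ΔE = 568 m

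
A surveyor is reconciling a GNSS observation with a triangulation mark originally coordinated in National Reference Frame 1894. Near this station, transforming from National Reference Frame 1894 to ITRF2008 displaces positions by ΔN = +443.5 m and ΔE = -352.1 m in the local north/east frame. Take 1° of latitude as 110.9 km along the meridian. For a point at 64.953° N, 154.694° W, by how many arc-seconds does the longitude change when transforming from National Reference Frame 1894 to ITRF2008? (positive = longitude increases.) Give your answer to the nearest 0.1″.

Δλ = -27.0″

At latitude 64.953°, cos φ = 0.423362.
1° of longitude at this latitude = 110.9 × cos φ = 46.95 km, so Δλ = -352.1 / 46950.8 = -0.0074993° = -26.998″.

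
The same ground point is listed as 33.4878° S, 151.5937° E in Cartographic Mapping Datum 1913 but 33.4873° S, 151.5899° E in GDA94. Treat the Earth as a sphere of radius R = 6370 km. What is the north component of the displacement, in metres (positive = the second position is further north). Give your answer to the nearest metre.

ΔN = 56 m

Δφ = -33.4873° − -33.4878° = +0.0005°; Δλ = 151.5899° − 151.5937° = -0.0038°.
1° along a meridian = πR/180 = 111177 m.
ΔN = Δφ × 111177 = 55.6 m; ΔE = Δλ × 111177 × cos(-33.4878°) = -0.0038 × 111177 × 0.834003 = -352.3 m.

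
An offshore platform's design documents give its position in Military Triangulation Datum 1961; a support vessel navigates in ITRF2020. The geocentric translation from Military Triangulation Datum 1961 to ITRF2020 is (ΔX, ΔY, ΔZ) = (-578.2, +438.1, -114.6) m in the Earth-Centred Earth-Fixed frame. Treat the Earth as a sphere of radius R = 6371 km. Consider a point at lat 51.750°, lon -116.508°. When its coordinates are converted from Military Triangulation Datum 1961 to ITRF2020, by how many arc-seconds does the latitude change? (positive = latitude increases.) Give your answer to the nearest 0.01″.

Δφ = 1.11″

sin φ = 0.785317, cos φ = 0.619094, sin λ = -0.894872, cos λ = -0.446323.
North component: ΔN = −sin φ cos λ·ΔX − sin φ sin λ·ΔY + cos φ·ΔZ = −(0.785317)(-0.446323)(-578.2) − (0.785317)(-0.894872)(438.1) + (0.619094)(-114.6) = 34.27 m.
1° of latitude spans πR/180 = 111195 m, so Δφ = 34.27 / 111195 × 3600 = 1.109″.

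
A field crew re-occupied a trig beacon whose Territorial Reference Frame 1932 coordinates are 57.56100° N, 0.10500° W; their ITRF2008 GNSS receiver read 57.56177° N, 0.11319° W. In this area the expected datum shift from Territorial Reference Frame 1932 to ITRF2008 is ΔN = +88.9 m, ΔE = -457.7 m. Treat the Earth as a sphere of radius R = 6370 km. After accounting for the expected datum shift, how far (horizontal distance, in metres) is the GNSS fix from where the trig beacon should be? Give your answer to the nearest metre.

Observed coordinate differences: Δφ = +0.00077°, Δλ = -0.00819°.
Converting to metres (1° lat = 111177 m, cos φ = 0.536401): observed ΔN = 85.6 m, observed ΔE = -488.4 m.
Subtracting the expected shift leaves a residual of 85.6 − (88.9) = -3.3 m north and -488.4 − (-457.7) = -30.7 m east.
Residual distance = √((-3.3)² + (-30.7)²) = 30.9 m.

31 m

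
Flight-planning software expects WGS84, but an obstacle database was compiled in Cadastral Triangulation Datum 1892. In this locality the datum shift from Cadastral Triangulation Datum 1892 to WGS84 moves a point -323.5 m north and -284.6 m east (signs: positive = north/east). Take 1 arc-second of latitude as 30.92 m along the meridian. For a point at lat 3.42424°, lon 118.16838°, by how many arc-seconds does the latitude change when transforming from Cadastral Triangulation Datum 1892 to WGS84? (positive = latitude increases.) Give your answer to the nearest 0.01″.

1″ of latitude = 30.92 m, so Δφ = -323.5 / 30.92 = -10.462″.

Δφ = -10.46″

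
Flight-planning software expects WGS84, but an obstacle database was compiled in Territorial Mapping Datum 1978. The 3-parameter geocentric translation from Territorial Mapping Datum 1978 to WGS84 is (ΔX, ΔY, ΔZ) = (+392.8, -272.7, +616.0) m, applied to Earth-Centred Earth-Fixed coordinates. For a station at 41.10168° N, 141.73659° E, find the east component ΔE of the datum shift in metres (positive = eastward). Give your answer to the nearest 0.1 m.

ΔE = -29.1 m

The local east axis at (φ, λ) is (−sin λ, cos λ, 0), so ΔE = −sin(141.73659°)·392.8 + cos(141.73659°)·(-272.7) = -29.14 m.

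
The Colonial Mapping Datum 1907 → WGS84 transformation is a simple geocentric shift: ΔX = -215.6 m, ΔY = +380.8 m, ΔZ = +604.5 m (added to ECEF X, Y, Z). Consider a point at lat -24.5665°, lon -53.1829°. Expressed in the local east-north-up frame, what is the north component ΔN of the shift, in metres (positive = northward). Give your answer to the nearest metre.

ΔN = 369 m

At φ = -24.5665°, λ = -53.1829°: sin φ = -0.415749, cos φ = 0.909479, sin λ = -0.800553, cos λ = 0.599263.
ΔN = −sin φ cos λ·ΔX − sin φ sin λ·ΔY + cos φ·ΔZ = −(-0.415749)(0.599263)(-215.6) − (-0.415749)(-0.800553)(380.8) + (0.909479)(604.5) = 369.32 m.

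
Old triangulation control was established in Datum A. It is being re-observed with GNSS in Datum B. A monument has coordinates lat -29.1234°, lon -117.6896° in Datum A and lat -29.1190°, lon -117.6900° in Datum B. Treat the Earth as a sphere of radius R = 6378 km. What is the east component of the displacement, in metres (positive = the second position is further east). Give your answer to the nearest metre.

ΔE = -39 m

Δφ = -29.1190° − -29.1234° = +0.0044°; Δλ = -117.6900° − -117.6896° = -0.0004°.
1° along a meridian = πR/180 = 111317 m.
ΔN = Δφ × 111317 = 489.8 m; ΔE = Δλ × 111317 × cos(-29.1234°) = -0.0004 × 111317 × 0.873574 = -38.9 m.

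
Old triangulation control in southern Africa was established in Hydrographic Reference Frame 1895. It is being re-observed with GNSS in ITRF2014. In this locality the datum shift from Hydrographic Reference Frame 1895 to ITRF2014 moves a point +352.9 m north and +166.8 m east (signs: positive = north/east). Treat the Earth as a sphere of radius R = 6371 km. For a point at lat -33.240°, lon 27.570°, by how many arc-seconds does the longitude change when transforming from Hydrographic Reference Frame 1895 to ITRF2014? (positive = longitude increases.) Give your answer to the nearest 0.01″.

At latitude -33.240°, cos φ = 0.836382.
One radian of longitude at latitude φ spans R cos φ, so Δλ = ΔE / (R cos φ) = 166.8 / (6371000 × 0.836382) = 3.1303e-05 rad = 6.457″.

Δλ = 6.46″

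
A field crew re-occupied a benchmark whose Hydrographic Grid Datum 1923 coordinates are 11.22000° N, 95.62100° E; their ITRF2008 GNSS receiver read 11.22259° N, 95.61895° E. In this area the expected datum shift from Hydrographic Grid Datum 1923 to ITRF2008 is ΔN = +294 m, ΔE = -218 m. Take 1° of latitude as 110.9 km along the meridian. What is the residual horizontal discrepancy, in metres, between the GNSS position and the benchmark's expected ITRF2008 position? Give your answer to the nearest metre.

Observed coordinate differences: Δφ = +0.00259°, Δλ = -0.00205°.
Converting to metres (1° lat = 110900 m, cos φ = 0.980887): observed ΔN = 287.2 m, observed ΔE = -223.0 m.
Subtracting the expected shift leaves a residual of 287.2 − (294) = -6.8 m north and -223.0 − (-218) = -5.0 m east.
Residual distance = √((-6.8)² + (-5.0)²) = 8.4 m.

8 m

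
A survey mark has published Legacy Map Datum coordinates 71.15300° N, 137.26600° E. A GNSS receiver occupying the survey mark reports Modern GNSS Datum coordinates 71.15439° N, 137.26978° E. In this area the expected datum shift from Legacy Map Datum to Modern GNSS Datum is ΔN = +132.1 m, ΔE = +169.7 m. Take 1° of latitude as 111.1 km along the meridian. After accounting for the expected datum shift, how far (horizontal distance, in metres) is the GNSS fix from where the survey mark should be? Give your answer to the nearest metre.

Observed coordinate differences: Δφ = +0.00139°, Δλ = +0.00378°.
Converting to metres (1° lat = 111100 m, cos φ = 0.323042): observed ΔN = 154.4 m, observed ΔE = 135.7 m.
Subtracting the expected shift leaves a residual of 154.4 − (132.1) = 22.3 m north and 135.7 − (169.7) = -34.0 m east.
Residual distance = √(22.3² + (-34.0)²) = 40.7 m.

41 m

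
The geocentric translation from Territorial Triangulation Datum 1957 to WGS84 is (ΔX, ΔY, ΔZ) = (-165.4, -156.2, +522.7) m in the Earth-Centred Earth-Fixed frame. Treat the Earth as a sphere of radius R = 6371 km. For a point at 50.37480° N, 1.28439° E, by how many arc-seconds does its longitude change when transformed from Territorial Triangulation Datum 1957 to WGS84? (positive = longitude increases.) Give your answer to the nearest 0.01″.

sin φ = 0.770233, cos φ = 0.637763, sin λ = 0.022415, cos λ = 0.999749.
East component: ΔE = −sin λ·ΔX + cos λ·ΔY = −(0.022415)(-165.4) + (0.999749)(-156.2) = -152.45 m.
1° of latitude spans πR/180 = 111195 m; at latitude φ, 1° of longitude spans that × cos φ = 70916.0 m, so Δλ = -152.45 / 70916.0 × 3600 = -7.739″.

Δλ = -7.74″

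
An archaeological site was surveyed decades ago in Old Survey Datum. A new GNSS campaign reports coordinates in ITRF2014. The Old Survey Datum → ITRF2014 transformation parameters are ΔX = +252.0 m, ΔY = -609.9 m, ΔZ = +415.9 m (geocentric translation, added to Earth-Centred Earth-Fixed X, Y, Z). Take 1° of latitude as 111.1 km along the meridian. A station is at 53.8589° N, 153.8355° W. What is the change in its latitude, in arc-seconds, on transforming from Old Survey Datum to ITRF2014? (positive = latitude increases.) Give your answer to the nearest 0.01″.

Δφ = 6.83″

sin φ = 0.807567, cos φ = 0.589776, sin λ = -0.440950, cos λ = -0.897532.
North component: ΔN = −sin φ cos λ·ΔX − sin φ sin λ·ΔY + cos φ·ΔZ = −(0.807567)(-0.897532)(252.0) − (0.807567)(-0.440950)(-609.9) + (0.589776)(415.9) = 210.76 m.
1° of latitude spans 111100 m, so Δφ = 210.76 / 111100 × 3600 = 6.829″.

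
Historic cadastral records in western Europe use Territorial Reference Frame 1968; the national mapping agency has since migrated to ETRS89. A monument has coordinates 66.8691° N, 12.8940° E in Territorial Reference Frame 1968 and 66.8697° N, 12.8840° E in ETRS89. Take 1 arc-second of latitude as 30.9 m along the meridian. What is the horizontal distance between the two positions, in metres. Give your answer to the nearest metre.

Δφ = 66.8697° − 66.8691° = +0.0006°; Δλ = 12.8840° − 12.8940° = -0.0100°.
1° of latitude = 3600 × 30.90 = 111240 m.
ΔN = Δφ × 111240 = 66.7 m; ΔE = Δλ × 111240 × cos(66.8691°) = -0.0100 × 111240 × 0.392833 = -437.0 m.
Distance = √(ΔE² + ΔN²) = √((-437.0)² + 66.7²) = 442.1 m.

442 m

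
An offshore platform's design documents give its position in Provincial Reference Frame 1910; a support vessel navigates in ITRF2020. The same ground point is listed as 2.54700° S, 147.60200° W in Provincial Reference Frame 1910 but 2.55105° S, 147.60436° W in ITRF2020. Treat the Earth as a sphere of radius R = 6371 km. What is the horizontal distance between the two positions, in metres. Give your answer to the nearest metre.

Δφ = -2.55105° − -2.54700° = -0.00405°; Δλ = -147.60436° − -147.60200° = -0.00236°.
1° along a meridian = πR/180 = 111195 m.
ΔN = Δφ × 111195 = -450.3 m; ΔE = Δλ × 111195 × cos(-2.54700°) = -0.00236 × 111195 × 0.999012 = -262.2 m.
Distance = √(ΔE² + ΔN²) = √((-262.2)² + (-450.3)²) = 521.1 m.

521 m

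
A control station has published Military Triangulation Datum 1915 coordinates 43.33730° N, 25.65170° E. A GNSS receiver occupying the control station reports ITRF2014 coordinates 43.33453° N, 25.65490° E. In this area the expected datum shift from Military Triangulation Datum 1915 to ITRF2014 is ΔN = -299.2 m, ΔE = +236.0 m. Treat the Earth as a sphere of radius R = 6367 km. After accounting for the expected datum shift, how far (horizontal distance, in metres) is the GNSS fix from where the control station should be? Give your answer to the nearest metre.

24 m

Observed coordinate differences: Δφ = -0.00277°, Δλ = +0.00320°.
Converting to metres (1° lat = 111125 m, cos φ = 0.727326): observed ΔN = -307.8 m, observed ΔE = 258.6 m.
Subtracting the expected shift leaves a residual of -307.8 − (-299.2) = -8.6 m north and 258.6 − (236.0) = 22.6 m east.
Residual distance = √((-8.6)² + 22.6²) = 24.2 m.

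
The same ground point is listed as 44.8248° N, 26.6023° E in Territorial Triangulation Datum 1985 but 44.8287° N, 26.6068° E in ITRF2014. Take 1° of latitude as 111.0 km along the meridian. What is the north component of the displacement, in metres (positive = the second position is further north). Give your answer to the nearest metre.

Δφ = 44.8287° − 44.8248° = +0.0039°; Δλ = 26.6068° − 26.6023° = +0.0045°.
ΔN = Δφ × 111000 = 432.9 m; ΔE = Δλ × 111000 × cos(44.8248°) = +0.0045 × 111000 × 0.709266 = 354.3 m.

ΔN = 433 m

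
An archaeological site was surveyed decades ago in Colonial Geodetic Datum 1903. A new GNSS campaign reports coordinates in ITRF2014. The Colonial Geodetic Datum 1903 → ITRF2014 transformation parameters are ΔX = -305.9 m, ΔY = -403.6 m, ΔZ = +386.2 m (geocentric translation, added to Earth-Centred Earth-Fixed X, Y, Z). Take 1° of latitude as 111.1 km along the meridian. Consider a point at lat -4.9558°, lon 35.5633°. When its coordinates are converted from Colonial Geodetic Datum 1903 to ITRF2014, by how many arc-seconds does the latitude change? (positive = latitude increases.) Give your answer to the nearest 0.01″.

Δφ = 11.11″

sin φ = -0.086387, cos φ = 0.996262, sin λ = 0.581602, cos λ = 0.813473.
North component: ΔN = −sin φ cos λ·ΔX − sin φ sin λ·ΔY + cos φ·ΔZ = −(-0.086387)(0.813473)(-305.9) − (-0.086387)(0.581602)(-403.6) + (0.996262)(386.2) = 342.98 m.
1° of latitude spans 111100 m, so Δφ = 342.98 / 111100 × 3600 = 11.114″.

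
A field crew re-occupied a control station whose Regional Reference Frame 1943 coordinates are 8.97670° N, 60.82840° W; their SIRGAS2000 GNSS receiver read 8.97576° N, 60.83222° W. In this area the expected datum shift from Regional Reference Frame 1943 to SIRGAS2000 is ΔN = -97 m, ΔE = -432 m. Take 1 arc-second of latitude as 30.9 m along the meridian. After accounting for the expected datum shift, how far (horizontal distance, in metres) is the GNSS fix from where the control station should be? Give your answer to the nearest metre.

14 m

Observed coordinate differences: Δφ = -0.00094°, Δλ = -0.00382°.
Converting to metres (1° lat = 111240 m, cos φ = 0.987752): observed ΔN = -104.6 m, observed ΔE = -419.7 m.
Subtracting the expected shift leaves a residual of -104.6 − (-97) = -7.6 m north and -419.7 − (-432) = 12.3 m east.
Residual distance = √((-7.6)² + 12.3²) = 14.4 m.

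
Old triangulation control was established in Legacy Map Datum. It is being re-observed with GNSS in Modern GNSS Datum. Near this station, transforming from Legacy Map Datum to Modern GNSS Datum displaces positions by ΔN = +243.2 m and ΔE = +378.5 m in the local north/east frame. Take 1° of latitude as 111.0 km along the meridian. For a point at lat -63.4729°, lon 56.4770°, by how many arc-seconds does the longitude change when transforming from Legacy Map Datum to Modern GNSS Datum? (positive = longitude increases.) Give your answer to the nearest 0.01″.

Δλ = 27.49″

At latitude -63.4729°, cos φ = 0.446621.
1° of longitude at this latitude = 111.0 × cos φ = 49.57 km, so Δλ = 378.5 / 49574.9 = 0.0076349° = 27.486″.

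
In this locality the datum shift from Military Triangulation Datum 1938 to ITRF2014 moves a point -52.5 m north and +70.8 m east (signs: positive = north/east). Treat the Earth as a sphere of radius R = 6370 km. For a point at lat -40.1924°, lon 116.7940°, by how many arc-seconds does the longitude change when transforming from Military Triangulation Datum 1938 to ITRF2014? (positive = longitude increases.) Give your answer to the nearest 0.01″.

At latitude -40.1924°, cos φ = 0.763882.
One radian of longitude at latitude φ spans R cos φ, so Δλ = ΔE / (R cos φ) = 70.8 / (6370000 × 0.763882) = 1.4550e-05 rad = 3.001″.

Δλ = 3.00″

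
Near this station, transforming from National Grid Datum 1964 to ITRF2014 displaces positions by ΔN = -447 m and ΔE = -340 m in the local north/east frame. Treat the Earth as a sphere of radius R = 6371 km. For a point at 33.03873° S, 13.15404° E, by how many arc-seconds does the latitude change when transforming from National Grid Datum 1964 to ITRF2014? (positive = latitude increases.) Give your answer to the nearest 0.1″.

On a sphere of radius R, 1 rad of latitude = R, so Δφ = ΔN / R = -447.0 / 6371000 = -7.0162e-05 rad = -14.472″.

Δφ = -14.5″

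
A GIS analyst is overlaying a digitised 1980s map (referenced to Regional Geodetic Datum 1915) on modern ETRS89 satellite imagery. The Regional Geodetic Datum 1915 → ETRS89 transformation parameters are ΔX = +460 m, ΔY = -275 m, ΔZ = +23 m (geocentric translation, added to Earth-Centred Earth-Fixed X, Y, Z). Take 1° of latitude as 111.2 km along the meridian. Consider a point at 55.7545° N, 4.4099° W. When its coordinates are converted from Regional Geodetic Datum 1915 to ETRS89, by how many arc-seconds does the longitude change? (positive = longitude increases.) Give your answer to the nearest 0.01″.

Δλ = -13.74″

sin φ = 0.826634, cos φ = 0.562740, sin λ = -0.076891, cos λ = 0.997039.
East component: ΔE = −sin λ·ΔX + cos λ·ΔY = −(-0.076891)(460) + (0.997039)(-275) = -238.82 m.
1° of latitude spans 111200 m; at latitude φ, 1° of longitude spans that × cos φ = 62576.7 m, so Δλ = -238.82 / 62576.7 × 3600 = -13.739″.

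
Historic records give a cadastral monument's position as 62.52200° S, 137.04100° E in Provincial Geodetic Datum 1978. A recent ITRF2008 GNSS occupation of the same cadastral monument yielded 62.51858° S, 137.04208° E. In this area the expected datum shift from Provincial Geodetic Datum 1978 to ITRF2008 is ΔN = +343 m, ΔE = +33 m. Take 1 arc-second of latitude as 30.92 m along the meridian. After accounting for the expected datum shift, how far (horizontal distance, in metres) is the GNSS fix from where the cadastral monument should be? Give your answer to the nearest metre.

Observed coordinate differences: Δφ = +0.00342°, Δλ = +0.00108°.
Converting to metres (1° lat = 111312 m, cos φ = 0.461408): observed ΔN = 380.7 m, observed ΔE = 55.5 m.
Subtracting the expected shift leaves a residual of 380.7 − (343) = 37.7 m north and 55.5 − (33) = 22.5 m east.
Residual distance = √(37.7² + 22.5²) = 43.9 m.

44 m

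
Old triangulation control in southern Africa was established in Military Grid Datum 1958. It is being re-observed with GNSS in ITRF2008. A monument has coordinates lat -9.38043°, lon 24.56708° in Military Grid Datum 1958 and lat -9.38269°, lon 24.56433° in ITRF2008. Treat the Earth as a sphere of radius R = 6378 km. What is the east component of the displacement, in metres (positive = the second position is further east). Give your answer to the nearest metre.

ΔE = -302 m

Δφ = -9.38269° − -9.38043° = -0.00226°; Δλ = 24.56433° − 24.56708° = -0.00275°.
1° along a meridian = πR/180 = 111317 m.
ΔN = Δφ × 111317 = -251.6 m; ΔE = Δλ × 111317 × cos(-9.38043°) = -0.00275 × 111317 × 0.986628 = -302.0 m.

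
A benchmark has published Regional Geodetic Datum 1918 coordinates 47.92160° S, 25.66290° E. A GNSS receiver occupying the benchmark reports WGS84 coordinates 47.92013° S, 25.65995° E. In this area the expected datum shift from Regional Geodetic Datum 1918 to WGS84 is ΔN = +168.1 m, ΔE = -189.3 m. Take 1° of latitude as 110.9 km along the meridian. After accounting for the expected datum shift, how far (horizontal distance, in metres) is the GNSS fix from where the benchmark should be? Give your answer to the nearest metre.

Observed coordinate differences: Δφ = +0.00147°, Δλ = -0.00295°.
Converting to metres (1° lat = 110900 m, cos φ = 0.670147): observed ΔN = 163.0 m, observed ΔE = -219.2 m.
Subtracting the expected shift leaves a residual of 163.0 − (168.1) = -5.1 m north and -219.2 − (-189.3) = -29.9 m east.
Residual distance = √((-5.1)² + (-29.9)²) = 30.4 m.

30 m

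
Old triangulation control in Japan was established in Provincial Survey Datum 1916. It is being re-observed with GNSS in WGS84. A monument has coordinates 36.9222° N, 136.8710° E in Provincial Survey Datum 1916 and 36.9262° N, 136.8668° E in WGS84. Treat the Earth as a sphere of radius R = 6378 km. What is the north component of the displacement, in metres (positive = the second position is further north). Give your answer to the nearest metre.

ΔN = 445 m

Δφ = 36.9262° − 36.9222° = +0.0040°; Δλ = 136.8668° − 136.8710° = -0.0042°.
1° along a meridian = πR/180 = 111317 m.
ΔN = Δφ × 111317 = 445.3 m; ΔE = Δλ × 111317 × cos(36.9222°) = -0.0042 × 111317 × 0.799452 = -373.8 m.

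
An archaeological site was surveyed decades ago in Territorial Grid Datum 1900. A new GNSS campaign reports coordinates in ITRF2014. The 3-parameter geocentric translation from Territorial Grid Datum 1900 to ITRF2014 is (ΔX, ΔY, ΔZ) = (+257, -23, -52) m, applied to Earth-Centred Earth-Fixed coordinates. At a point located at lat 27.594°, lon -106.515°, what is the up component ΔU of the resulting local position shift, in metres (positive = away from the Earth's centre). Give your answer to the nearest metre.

ΔU = -69 m

At φ = 27.594°, λ = -106.515°: sin φ = 0.463203, cos φ = 0.886252, sin λ = -0.958745, cos λ = -0.284266.
ΔU = cos φ cos λ·ΔX + cos φ sin λ·ΔY + sin φ·ΔZ = (0.886252)(-0.284266)(257) + (0.886252)(-0.958745)(-23) + (0.463203)(-52) = -69.29 m.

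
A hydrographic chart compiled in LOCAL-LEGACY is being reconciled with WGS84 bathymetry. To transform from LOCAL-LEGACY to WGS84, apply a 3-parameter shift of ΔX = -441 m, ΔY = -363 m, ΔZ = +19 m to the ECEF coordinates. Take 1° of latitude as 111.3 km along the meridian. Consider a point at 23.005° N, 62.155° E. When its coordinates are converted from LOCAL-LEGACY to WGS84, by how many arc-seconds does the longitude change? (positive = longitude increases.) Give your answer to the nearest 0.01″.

Δλ = 7.74″

sin φ = 0.390811, cos φ = 0.920471, sin λ = 0.884214, cos λ = 0.467081.
East component: ΔE = −sin λ·ΔX + cos λ·ΔY = −(0.884214)(-441) + (0.467081)(-363) = 220.39 m.
1° of latitude spans 111300 m; at latitude φ, 1° of longitude spans that × cos φ = 102448.4 m, so Δλ = 220.39 / 102448.4 × 3600 = 7.744″.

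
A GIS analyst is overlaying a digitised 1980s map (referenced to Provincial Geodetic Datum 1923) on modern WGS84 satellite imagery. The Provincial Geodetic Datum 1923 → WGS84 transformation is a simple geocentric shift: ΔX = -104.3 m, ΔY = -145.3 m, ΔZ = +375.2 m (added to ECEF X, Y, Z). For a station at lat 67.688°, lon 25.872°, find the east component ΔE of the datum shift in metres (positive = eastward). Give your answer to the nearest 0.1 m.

ΔE = -85.2 m

The local east axis at (φ, λ) is (−sin λ, cos λ, 0), so ΔE = −sin(25.872°)·(-104.3) + cos(25.872°)·(-145.3) = -85.22 m.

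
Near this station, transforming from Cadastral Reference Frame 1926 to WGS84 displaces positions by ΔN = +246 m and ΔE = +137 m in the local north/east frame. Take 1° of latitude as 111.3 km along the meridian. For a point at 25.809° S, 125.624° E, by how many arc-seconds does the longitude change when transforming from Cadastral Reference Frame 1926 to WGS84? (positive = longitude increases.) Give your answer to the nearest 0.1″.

Δλ = 4.9″

At latitude -25.809°, cos φ = 0.900250.
1° of longitude at this latitude = 111.3 × cos φ = 100.20 km, so Δλ = 137.0 / 100197.9 = 0.0013673° = 4.922″.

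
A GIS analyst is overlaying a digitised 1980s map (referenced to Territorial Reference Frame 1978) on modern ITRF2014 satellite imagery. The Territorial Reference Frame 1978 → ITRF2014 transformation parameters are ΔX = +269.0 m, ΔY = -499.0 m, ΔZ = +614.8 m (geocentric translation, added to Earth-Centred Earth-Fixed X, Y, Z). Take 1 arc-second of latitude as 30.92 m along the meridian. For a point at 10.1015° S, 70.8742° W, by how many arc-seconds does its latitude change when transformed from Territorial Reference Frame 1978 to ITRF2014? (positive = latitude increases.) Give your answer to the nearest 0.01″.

Δφ = 22.75″

sin φ = -0.175393, cos φ = 0.984499, sin λ = -0.944801, cos λ = 0.327643.
North component: ΔN = −sin φ cos λ·ΔX − sin φ sin λ·ΔY + cos φ·ΔZ = −(-0.175393)(0.327643)(269.0) − (-0.175393)(-0.944801)(-499.0) + (0.984499)(614.8) = 703.42 m.
1° of latitude spans 3600 × 30.92 = 111312 m, so Δφ = 703.42 / 111312 × 3600 = 22.750″.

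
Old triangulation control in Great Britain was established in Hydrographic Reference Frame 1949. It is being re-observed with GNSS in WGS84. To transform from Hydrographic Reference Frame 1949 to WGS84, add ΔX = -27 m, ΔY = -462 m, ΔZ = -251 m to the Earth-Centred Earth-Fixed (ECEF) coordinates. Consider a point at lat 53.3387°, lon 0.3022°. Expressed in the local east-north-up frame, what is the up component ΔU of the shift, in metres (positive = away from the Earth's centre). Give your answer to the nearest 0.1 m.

ΔU = -218.9 m

The local up (radial) axis is (cos φ cos λ, cos φ sin λ, sin φ), giving ΔU = -16.121 − 1.455 − 201.347 = -218.92 m.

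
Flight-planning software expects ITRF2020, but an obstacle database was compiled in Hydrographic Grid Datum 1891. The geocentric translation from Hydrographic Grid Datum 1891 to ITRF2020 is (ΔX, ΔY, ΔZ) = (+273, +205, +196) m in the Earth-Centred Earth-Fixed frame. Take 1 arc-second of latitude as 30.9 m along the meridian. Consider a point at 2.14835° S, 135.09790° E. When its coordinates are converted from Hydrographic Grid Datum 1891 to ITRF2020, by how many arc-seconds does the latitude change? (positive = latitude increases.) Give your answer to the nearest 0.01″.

Δφ = 6.28″

sin φ = -0.037487, cos φ = 0.999297, sin λ = 0.705898, cos λ = -0.708314.
North component: ΔN = −sin φ cos λ·ΔX − sin φ sin λ·ΔY + cos φ·ΔZ = −(-0.037487)(-0.708314)(273) − (-0.037487)(0.705898)(205) + (0.999297)(196) = 194.04 m.
1° of latitude spans 3600 × 30.90 = 111240 m, so Δφ = 194.04 / 111240 × 3600 = 6.280″.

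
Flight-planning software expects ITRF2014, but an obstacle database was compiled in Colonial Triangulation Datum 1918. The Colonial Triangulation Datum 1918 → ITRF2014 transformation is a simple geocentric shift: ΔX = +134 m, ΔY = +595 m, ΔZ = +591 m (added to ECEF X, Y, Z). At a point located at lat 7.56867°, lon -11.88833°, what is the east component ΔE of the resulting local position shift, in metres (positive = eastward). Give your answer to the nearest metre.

ΔE = 610 m

At φ = 7.56867°, λ = -11.88833°: sin φ = 0.131714, cos φ = 0.991288, sin λ = -0.206005, cos λ = 0.978551.
ΔE = −sin λ·ΔX + cos λ·ΔY = −(-0.206005)·(134) + (0.978551)·(595) = 609.84 m.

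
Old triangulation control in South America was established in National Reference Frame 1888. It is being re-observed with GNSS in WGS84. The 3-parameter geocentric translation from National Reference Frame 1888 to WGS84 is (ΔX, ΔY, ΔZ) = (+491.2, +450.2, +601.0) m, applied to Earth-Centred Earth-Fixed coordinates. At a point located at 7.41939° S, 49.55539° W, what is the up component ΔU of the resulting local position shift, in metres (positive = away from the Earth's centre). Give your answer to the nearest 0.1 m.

ΔU = -101.4 m

At φ = -7.41939°, λ = -49.55539°: sin φ = -0.129131, cos φ = 0.991628, sin λ = -0.761033, cos λ = 0.648713.
ΔU = cos φ cos λ·ΔX + cos φ sin λ·ΔY + sin φ·ΔZ = (0.991628)(0.648713)(491.2) + (0.991628)(-0.761033)(450.2) + (-0.129131)(601.0) = -101.38 m.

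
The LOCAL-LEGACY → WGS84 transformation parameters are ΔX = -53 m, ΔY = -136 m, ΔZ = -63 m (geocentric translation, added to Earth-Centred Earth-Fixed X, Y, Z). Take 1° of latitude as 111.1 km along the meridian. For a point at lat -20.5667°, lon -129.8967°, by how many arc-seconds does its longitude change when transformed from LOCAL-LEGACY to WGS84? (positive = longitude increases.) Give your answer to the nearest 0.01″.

sin φ = -0.351298, cos φ = 0.936264, sin λ = -0.767202, cos λ = -0.641405.
East component: ΔE = −sin λ·ΔX + cos λ·ΔY = −(-0.767202)(-53) + (-0.641405)(-136) = 46.57 m.
1° of latitude spans 111100 m; at latitude φ, 1° of longitude spans that × cos φ = 104018.9 m, so Δλ = 46.57 / 104018.9 × 3600 = 1.612″.

Δλ = 1.61″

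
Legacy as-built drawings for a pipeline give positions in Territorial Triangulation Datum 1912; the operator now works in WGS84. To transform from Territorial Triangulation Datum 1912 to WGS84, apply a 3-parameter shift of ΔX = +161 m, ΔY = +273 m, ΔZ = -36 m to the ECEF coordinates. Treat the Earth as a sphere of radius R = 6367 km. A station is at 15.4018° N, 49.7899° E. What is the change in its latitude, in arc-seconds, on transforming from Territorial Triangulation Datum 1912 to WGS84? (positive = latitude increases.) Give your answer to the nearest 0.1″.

Δφ = -3.8″

sin φ = 0.265586, cos φ = 0.964087, sin λ = 0.763682, cos λ = 0.645592.
North component: ΔN = −sin φ cos λ·ΔX − sin φ sin λ·ΔY + cos φ·ΔZ = −(0.265586)(0.645592)(161) − (0.265586)(0.763682)(273) + (0.964087)(-36) = -117.68 m.
1° of latitude spans πR/180 = 111125 m, so Δφ = -117.68 / 111125 × 3600 = -3.812″.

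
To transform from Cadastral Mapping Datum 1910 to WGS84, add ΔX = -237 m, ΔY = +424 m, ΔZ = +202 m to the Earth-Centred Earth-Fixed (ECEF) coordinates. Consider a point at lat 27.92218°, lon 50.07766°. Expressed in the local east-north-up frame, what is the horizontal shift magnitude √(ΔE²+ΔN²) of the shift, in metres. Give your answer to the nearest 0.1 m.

At φ = 27.92218°, λ = 50.07766°: sin φ = 0.468272, cos φ = 0.883584, sin λ = 0.766915, cos λ = 0.641749.
ΔE = −sin λ·ΔX + cos λ·ΔY = −(0.766915)·(-237) + (0.641749)·(424) = 453.86 m.
ΔN = −sin φ cos λ·ΔX − sin φ sin λ·ΔY + cos φ·ΔZ = −(0.468272)(0.641749)(-237) − (0.468272)(0.766915)(424) + (0.883584)(202) = 97.44 m.
Horizontal magnitude = √(ΔE² + ΔN²) = √(453.86² + 97.44²) = 464.20 m.

464.2 m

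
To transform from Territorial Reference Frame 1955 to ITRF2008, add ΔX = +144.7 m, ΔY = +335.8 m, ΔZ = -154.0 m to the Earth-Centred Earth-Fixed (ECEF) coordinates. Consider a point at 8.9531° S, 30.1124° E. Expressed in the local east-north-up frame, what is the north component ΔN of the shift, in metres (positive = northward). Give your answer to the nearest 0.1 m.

ΔN = -106.4 m

The local north axis is (−sin φ cos λ, −sin φ sin λ, cos φ), giving ΔN = 19.480 + 26.218 − 152.124 = -106.43 m.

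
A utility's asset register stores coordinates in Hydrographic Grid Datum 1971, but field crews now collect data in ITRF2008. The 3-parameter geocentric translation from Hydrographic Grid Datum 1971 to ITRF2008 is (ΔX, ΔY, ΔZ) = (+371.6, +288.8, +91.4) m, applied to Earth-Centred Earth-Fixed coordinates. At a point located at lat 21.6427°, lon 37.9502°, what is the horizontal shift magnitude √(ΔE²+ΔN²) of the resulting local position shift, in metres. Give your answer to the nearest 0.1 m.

At φ = 21.6427°, λ = 37.9502°: sin φ = 0.368817, cos φ = 0.929502, sin λ = 0.614976, cos λ = 0.788546.
ΔE = −sin λ·ΔX + cos λ·ΔY = −(0.614976)·(371.6) + (0.788546)·(288.8) = -0.79 m.
ΔN = −sin φ cos λ·ΔX − sin φ sin λ·ΔY + cos φ·ΔZ = −(0.368817)(0.788546)(371.6) − (0.368817)(0.614976)(288.8) + (0.929502)(91.4) = -88.62 m.
Horizontal magnitude = √(ΔE² + ΔN²) = √((-0.79)² + (-88.62)²) = 88.62 m.

88.6 m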